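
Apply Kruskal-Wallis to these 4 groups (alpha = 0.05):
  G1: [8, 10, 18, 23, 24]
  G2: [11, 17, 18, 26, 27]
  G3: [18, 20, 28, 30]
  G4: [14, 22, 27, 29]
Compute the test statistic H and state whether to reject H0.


Step 1: Combine all N = 18 observations and assign midranks.
sorted (value, group, rank): (8,G1,1), (10,G1,2), (11,G2,3), (14,G4,4), (17,G2,5), (18,G1,7), (18,G2,7), (18,G3,7), (20,G3,9), (22,G4,10), (23,G1,11), (24,G1,12), (26,G2,13), (27,G2,14.5), (27,G4,14.5), (28,G3,16), (29,G4,17), (30,G3,18)
Step 2: Sum ranks within each group.
R_1 = 33 (n_1 = 5)
R_2 = 42.5 (n_2 = 5)
R_3 = 50 (n_3 = 4)
R_4 = 45.5 (n_4 = 4)
Step 3: H = 12/(N(N+1)) * sum(R_i^2/n_i) - 3(N+1)
     = 12/(18*19) * (33^2/5 + 42.5^2/5 + 50^2/4 + 45.5^2/4) - 3*19
     = 0.035088 * 1721.61 - 57
     = 3.407456.
Step 4: Ties present; correction factor C = 1 - 30/(18^3 - 18) = 0.994840. Corrected H = 3.407456 / 0.994840 = 3.425130.
Step 5: Under H0, H ~ chi^2(3); p-value = 0.330603.
Step 6: alpha = 0.05. fail to reject H0.

H = 3.4251, df = 3, p = 0.330603, fail to reject H0.


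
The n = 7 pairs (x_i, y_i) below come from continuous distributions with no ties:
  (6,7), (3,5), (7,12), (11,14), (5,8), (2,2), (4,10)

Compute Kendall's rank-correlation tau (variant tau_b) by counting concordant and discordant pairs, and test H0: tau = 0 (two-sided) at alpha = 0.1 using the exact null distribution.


Step 1: Enumerate the 21 unordered pairs (i,j) with i<j and classify each by sign(x_j-x_i) * sign(y_j-y_i).
  (1,2):dx=-3,dy=-2->C; (1,3):dx=+1,dy=+5->C; (1,4):dx=+5,dy=+7->C; (1,5):dx=-1,dy=+1->D
  (1,6):dx=-4,dy=-5->C; (1,7):dx=-2,dy=+3->D; (2,3):dx=+4,dy=+7->C; (2,4):dx=+8,dy=+9->C
  (2,5):dx=+2,dy=+3->C; (2,6):dx=-1,dy=-3->C; (2,7):dx=+1,dy=+5->C; (3,4):dx=+4,dy=+2->C
  (3,5):dx=-2,dy=-4->C; (3,6):dx=-5,dy=-10->C; (3,7):dx=-3,dy=-2->C; (4,5):dx=-6,dy=-6->C
  (4,6):dx=-9,dy=-12->C; (4,7):dx=-7,dy=-4->C; (5,6):dx=-3,dy=-6->C; (5,7):dx=-1,dy=+2->D
  (6,7):dx=+2,dy=+8->C
Step 2: C = 18, D = 3, total pairs = 21.
Step 3: tau = (C - D)/(n(n-1)/2) = (18 - 3)/21 = 0.714286.
Step 4: Exact two-sided p-value (enumerate n! = 5040 permutations of y under H0): p = 0.030159.
Step 5: alpha = 0.1. reject H0.

tau_b = 0.7143 (C=18, D=3), p = 0.030159, reject H0.


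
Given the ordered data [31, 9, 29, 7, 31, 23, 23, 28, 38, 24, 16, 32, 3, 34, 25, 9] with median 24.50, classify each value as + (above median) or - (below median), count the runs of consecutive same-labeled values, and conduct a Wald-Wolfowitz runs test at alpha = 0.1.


Step 1: Compute median = 24.50; label A = above, B = below.
Labels in order: ABABABBAABBABAAB  (n_A = 8, n_B = 8)
Step 2: Count runs R = 12.
Step 3: Under H0 (random ordering), E[R] = 2*n_A*n_B/(n_A+n_B) + 1 = 2*8*8/16 + 1 = 9.0000.
        Var[R] = 2*n_A*n_B*(2*n_A*n_B - n_A - n_B) / ((n_A+n_B)^2 * (n_A+n_B-1)) = 14336/3840 = 3.7333.
        SD[R] = 1.9322.
Step 4: Continuity-corrected z = (R - 0.5 - E[R]) / SD[R] = (12 - 0.5 - 9.0000) / 1.9322 = 1.2939.
Step 5: Two-sided p-value via normal approximation = 2*(1 - Phi(|z|)) = 0.195709.
Step 6: alpha = 0.1. fail to reject H0.

R = 12, z = 1.2939, p = 0.195709, fail to reject H0.


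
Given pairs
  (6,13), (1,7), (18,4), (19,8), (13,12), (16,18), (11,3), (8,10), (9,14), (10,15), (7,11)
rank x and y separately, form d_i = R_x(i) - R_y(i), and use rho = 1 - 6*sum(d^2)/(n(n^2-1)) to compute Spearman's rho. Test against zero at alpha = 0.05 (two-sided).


Step 1: Rank x and y separately (midranks; no ties here).
rank(x): 6->2, 1->1, 18->10, 19->11, 13->8, 16->9, 11->7, 8->4, 9->5, 10->6, 7->3
rank(y): 13->8, 7->3, 4->2, 8->4, 12->7, 18->11, 3->1, 10->5, 14->9, 15->10, 11->6
Step 2: d_i = R_x(i) - R_y(i); compute d_i^2.
  (2-8)^2=36, (1-3)^2=4, (10-2)^2=64, (11-4)^2=49, (8-7)^2=1, (9-11)^2=4, (7-1)^2=36, (4-5)^2=1, (5-9)^2=16, (6-10)^2=16, (3-6)^2=9
sum(d^2) = 236.
Step 3: rho = 1 - 6*236 / (11*(11^2 - 1)) = 1 - 1416/1320 = -0.072727.
Step 4: Under H0, t = rho * sqrt((n-2)/(1-rho^2)) = -0.2188 ~ t(9).
Step 5: Two-sided p-value from the t-distribution with 9 df = 0.831716.
Step 6: alpha = 0.05. fail to reject H0.

rho = -0.0727, p = 0.831716, fail to reject H0 at alpha = 0.05.


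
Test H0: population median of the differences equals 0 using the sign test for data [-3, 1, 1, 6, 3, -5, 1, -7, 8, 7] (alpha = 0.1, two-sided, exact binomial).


Step 1: Discard zero differences. Original n = 10; n_eff = number of nonzero differences = 10.
Nonzero differences (with sign): -3, +1, +1, +6, +3, -5, +1, -7, +8, +7
Step 2: Count signs: positive = 7, negative = 3.
Step 3: Under H0: P(positive) = 0.5, so the number of positives S ~ Bin(10, 0.5).
Step 4: Two-sided exact p-value = sum of Bin(10,0.5) probabilities at or below the observed probability = 0.343750.
Step 5: alpha = 0.1. fail to reject H0.

n_eff = 10, pos = 7, neg = 3, p = 0.343750, fail to reject H0.


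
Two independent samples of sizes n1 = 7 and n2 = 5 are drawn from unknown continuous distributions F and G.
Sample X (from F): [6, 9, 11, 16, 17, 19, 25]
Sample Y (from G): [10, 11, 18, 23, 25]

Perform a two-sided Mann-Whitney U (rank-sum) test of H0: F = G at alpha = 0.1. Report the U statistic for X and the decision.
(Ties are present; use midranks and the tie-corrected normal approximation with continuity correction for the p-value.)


Step 1: Combine and sort all 12 observations; assign midranks.
sorted (value, group): (6,X), (9,X), (10,Y), (11,X), (11,Y), (16,X), (17,X), (18,Y), (19,X), (23,Y), (25,X), (25,Y)
ranks: 6->1, 9->2, 10->3, 11->4.5, 11->4.5, 16->6, 17->7, 18->8, 19->9, 23->10, 25->11.5, 25->11.5
Step 2: Rank sum for X: R1 = 1 + 2 + 4.5 + 6 + 7 + 9 + 11.5 = 41.
Step 3: U_X = R1 - n1(n1+1)/2 = 41 - 7*8/2 = 41 - 28 = 13.
       U_Y = n1*n2 - U_X = 35 - 13 = 22.
Step 4: Ties are present, so use the tie-corrected normal approximation (with continuity correction) for the p-value.
Step 5: p-value = 0.514478; compare to alpha = 0.1. fail to reject H0.

U_X = 13, p = 0.514478, fail to reject H0 at alpha = 0.1.


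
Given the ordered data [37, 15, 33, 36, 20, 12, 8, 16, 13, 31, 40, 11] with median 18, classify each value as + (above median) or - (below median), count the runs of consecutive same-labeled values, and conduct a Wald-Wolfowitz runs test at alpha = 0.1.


Step 1: Compute median = 18; label A = above, B = below.
Labels in order: ABAAABBBBAAB  (n_A = 6, n_B = 6)
Step 2: Count runs R = 6.
Step 3: Under H0 (random ordering), E[R] = 2*n_A*n_B/(n_A+n_B) + 1 = 2*6*6/12 + 1 = 7.0000.
        Var[R] = 2*n_A*n_B*(2*n_A*n_B - n_A - n_B) / ((n_A+n_B)^2 * (n_A+n_B-1)) = 4320/1584 = 2.7273.
        SD[R] = 1.6514.
Step 4: Continuity-corrected z = (R + 0.5 - E[R]) / SD[R] = (6 + 0.5 - 7.0000) / 1.6514 = -0.3028.
Step 5: Two-sided p-value via normal approximation = 2*(1 - Phi(|z|)) = 0.762069.
Step 6: alpha = 0.1. fail to reject H0.

R = 6, z = -0.3028, p = 0.762069, fail to reject H0.


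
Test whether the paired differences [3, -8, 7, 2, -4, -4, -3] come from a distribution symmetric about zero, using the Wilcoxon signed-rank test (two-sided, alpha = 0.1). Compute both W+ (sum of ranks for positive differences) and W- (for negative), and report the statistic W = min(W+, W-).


Step 1: Drop any zero differences (none here) and take |d_i|.
|d| = [3, 8, 7, 2, 4, 4, 3]
Step 2: Midrank |d_i| (ties get averaged ranks).
ranks: |3|->2.5, |8|->7, |7|->6, |2|->1, |4|->4.5, |4|->4.5, |3|->2.5
Step 3: Attach original signs; sum ranks with positive sign and with negative sign.
W+ = 2.5 + 6 + 1 = 9.5
W- = 7 + 4.5 + 4.5 + 2.5 = 18.5
(Check: W+ + W- = 28 should equal n(n+1)/2 = 28.)
Step 4: Test statistic W = min(W+, W-) = 9.5.
Step 5: Ties in |d|, so use the tie-corrected normal approximation.
        E[W] = n(n+1)/4 = 7*8/4 = 14.
        Tie groups: |d|=3 (t=2), |d|=4 (t=2); sum(t^3 - t) = 12.
        Var[W] = n(n+1)(2n+1)/24 - sum(t^3-t)/48 = 840/24 - 12/48 = 34.75.
        z = (W - E[W]) / sqrt(Var[W]) = (9.5 - 14) / 5.8949 = -0.7634.
        Two-sided p = 2*Phi(z) = 0.445243.
Step 6: alpha = 0.1. fail to reject H0.

W+ = 9.5, W- = 18.5, W = min = 9.5, p = 0.445243, fail to reject H0.


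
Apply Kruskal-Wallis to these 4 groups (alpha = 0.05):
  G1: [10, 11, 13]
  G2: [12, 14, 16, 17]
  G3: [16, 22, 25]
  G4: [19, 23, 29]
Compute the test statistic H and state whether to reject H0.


Step 1: Combine all N = 13 observations and assign midranks.
sorted (value, group, rank): (10,G1,1), (11,G1,2), (12,G2,3), (13,G1,4), (14,G2,5), (16,G2,6.5), (16,G3,6.5), (17,G2,8), (19,G4,9), (22,G3,10), (23,G4,11), (25,G3,12), (29,G4,13)
Step 2: Sum ranks within each group.
R_1 = 7 (n_1 = 3)
R_2 = 22.5 (n_2 = 4)
R_3 = 28.5 (n_3 = 3)
R_4 = 33 (n_4 = 3)
Step 3: H = 12/(N(N+1)) * sum(R_i^2/n_i) - 3(N+1)
     = 12/(13*14) * (7^2/3 + 22.5^2/4 + 28.5^2/3 + 33^2/3) - 3*14
     = 0.065934 * 776.646 - 42
     = 9.207418.
Step 4: Ties present; correction factor C = 1 - 6/(13^3 - 13) = 0.997253. Corrected H = 9.207418 / 0.997253 = 9.232782.
Step 5: Under H0, H ~ chi^2(3); p-value = 0.026351.
Step 6: alpha = 0.05. reject H0.

H = 9.2328, df = 3, p = 0.026351, reject H0.


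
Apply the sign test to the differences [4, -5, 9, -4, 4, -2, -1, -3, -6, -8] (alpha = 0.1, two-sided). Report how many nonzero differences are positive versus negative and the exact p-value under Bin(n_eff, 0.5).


Step 1: Discard zero differences. Original n = 10; n_eff = number of nonzero differences = 10.
Nonzero differences (with sign): +4, -5, +9, -4, +4, -2, -1, -3, -6, -8
Step 2: Count signs: positive = 3, negative = 7.
Step 3: Under H0: P(positive) = 0.5, so the number of positives S ~ Bin(10, 0.5).
Step 4: Two-sided exact p-value = sum of Bin(10,0.5) probabilities at or below the observed probability = 0.343750.
Step 5: alpha = 0.1. fail to reject H0.

n_eff = 10, pos = 3, neg = 7, p = 0.343750, fail to reject H0.


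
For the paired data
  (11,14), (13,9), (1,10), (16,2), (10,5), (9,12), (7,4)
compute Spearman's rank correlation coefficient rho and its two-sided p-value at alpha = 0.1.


Step 1: Rank x and y separately (midranks; no ties here).
rank(x): 11->5, 13->6, 1->1, 16->7, 10->4, 9->3, 7->2
rank(y): 14->7, 9->4, 10->5, 2->1, 5->3, 12->6, 4->2
Step 2: d_i = R_x(i) - R_y(i); compute d_i^2.
  (5-7)^2=4, (6-4)^2=4, (1-5)^2=16, (7-1)^2=36, (4-3)^2=1, (3-6)^2=9, (2-2)^2=0
sum(d^2) = 70.
Step 3: rho = 1 - 6*70 / (7*(7^2 - 1)) = 1 - 420/336 = -0.250000.
Step 4: Under H0, t = rho * sqrt((n-2)/(1-rho^2)) = -0.5774 ~ t(5).
Step 5: Two-sided p-value from the t-distribution with 5 df = 0.588724.
Step 6: alpha = 0.1. fail to reject H0.

rho = -0.2500, p = 0.588724, fail to reject H0 at alpha = 0.1.


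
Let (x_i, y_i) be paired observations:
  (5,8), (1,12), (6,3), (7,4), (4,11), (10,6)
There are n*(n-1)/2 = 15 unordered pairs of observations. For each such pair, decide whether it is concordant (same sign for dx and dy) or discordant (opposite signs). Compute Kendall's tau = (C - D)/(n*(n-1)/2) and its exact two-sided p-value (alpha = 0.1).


Step 1: Enumerate the 15 unordered pairs (i,j) with i<j and classify each by sign(x_j-x_i) * sign(y_j-y_i).
  (1,2):dx=-4,dy=+4->D; (1,3):dx=+1,dy=-5->D; (1,4):dx=+2,dy=-4->D; (1,5):dx=-1,dy=+3->D
  (1,6):dx=+5,dy=-2->D; (2,3):dx=+5,dy=-9->D; (2,4):dx=+6,dy=-8->D; (2,5):dx=+3,dy=-1->D
  (2,6):dx=+9,dy=-6->D; (3,4):dx=+1,dy=+1->C; (3,5):dx=-2,dy=+8->D; (3,6):dx=+4,dy=+3->C
  (4,5):dx=-3,dy=+7->D; (4,6):dx=+3,dy=+2->C; (5,6):dx=+6,dy=-5->D
Step 2: C = 3, D = 12, total pairs = 15.
Step 3: tau = (C - D)/(n(n-1)/2) = (3 - 12)/15 = -0.600000.
Step 4: Exact two-sided p-value (enumerate n! = 720 permutations of y under H0): p = 0.136111.
Step 5: alpha = 0.1. fail to reject H0.

tau_b = -0.6000 (C=3, D=12), p = 0.136111, fail to reject H0.


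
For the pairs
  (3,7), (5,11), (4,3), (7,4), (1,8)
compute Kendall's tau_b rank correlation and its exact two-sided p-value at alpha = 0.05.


Step 1: Enumerate the 10 unordered pairs (i,j) with i<j and classify each by sign(x_j-x_i) * sign(y_j-y_i).
  (1,2):dx=+2,dy=+4->C; (1,3):dx=+1,dy=-4->D; (1,4):dx=+4,dy=-3->D; (1,5):dx=-2,dy=+1->D
  (2,3):dx=-1,dy=-8->C; (2,4):dx=+2,dy=-7->D; (2,5):dx=-4,dy=-3->C; (3,4):dx=+3,dy=+1->C
  (3,5):dx=-3,dy=+5->D; (4,5):dx=-6,dy=+4->D
Step 2: C = 4, D = 6, total pairs = 10.
Step 3: tau = (C - D)/(n(n-1)/2) = (4 - 6)/10 = -0.200000.
Step 4: Exact two-sided p-value (enumerate n! = 120 permutations of y under H0): p = 0.816667.
Step 5: alpha = 0.05. fail to reject H0.

tau_b = -0.2000 (C=4, D=6), p = 0.816667, fail to reject H0.


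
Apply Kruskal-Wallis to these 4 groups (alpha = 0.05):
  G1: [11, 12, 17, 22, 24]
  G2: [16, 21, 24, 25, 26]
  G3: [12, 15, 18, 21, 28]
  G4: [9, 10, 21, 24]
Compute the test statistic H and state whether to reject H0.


Step 1: Combine all N = 19 observations and assign midranks.
sorted (value, group, rank): (9,G4,1), (10,G4,2), (11,G1,3), (12,G1,4.5), (12,G3,4.5), (15,G3,6), (16,G2,7), (17,G1,8), (18,G3,9), (21,G2,11), (21,G3,11), (21,G4,11), (22,G1,13), (24,G1,15), (24,G2,15), (24,G4,15), (25,G2,17), (26,G2,18), (28,G3,19)
Step 2: Sum ranks within each group.
R_1 = 43.5 (n_1 = 5)
R_2 = 68 (n_2 = 5)
R_3 = 49.5 (n_3 = 5)
R_4 = 29 (n_4 = 4)
Step 3: H = 12/(N(N+1)) * sum(R_i^2/n_i) - 3(N+1)
     = 12/(19*20) * (43.5^2/5 + 68^2/5 + 49.5^2/5 + 29^2/4) - 3*20
     = 0.031579 * 2003.55 - 60
     = 3.270000.
Step 4: Ties present; correction factor C = 1 - 54/(19^3 - 19) = 0.992105. Corrected H = 3.270000 / 0.992105 = 3.296021.
Step 5: Under H0, H ~ chi^2(3); p-value = 0.348197.
Step 6: alpha = 0.05. fail to reject H0.

H = 3.2960, df = 3, p = 0.348197, fail to reject H0.


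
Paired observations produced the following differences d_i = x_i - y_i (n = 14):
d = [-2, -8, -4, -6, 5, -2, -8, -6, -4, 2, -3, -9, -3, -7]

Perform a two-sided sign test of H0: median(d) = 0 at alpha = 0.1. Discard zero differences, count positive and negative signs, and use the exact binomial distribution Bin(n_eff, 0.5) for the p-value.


Step 1: Discard zero differences. Original n = 14; n_eff = number of nonzero differences = 14.
Nonzero differences (with sign): -2, -8, -4, -6, +5, -2, -8, -6, -4, +2, -3, -9, -3, -7
Step 2: Count signs: positive = 2, negative = 12.
Step 3: Under H0: P(positive) = 0.5, so the number of positives S ~ Bin(14, 0.5).
Step 4: Two-sided exact p-value = sum of Bin(14,0.5) probabilities at or below the observed probability = 0.012939.
Step 5: alpha = 0.1. reject H0.

n_eff = 14, pos = 2, neg = 12, p = 0.012939, reject H0.


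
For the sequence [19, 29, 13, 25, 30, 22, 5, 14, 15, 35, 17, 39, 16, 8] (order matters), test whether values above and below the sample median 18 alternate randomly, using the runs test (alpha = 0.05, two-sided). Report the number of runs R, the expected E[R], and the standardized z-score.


Step 1: Compute median = 18; label A = above, B = below.
Labels in order: AABAAABBBABABB  (n_A = 7, n_B = 7)
Step 2: Count runs R = 8.
Step 3: Under H0 (random ordering), E[R] = 2*n_A*n_B/(n_A+n_B) + 1 = 2*7*7/14 + 1 = 8.0000.
        Var[R] = 2*n_A*n_B*(2*n_A*n_B - n_A - n_B) / ((n_A+n_B)^2 * (n_A+n_B-1)) = 8232/2548 = 3.2308.
        SD[R] = 1.7974.
Step 4: R = E[R], so z = 0 with no continuity correction.
Step 5: Two-sided p-value via normal approximation = 2*(1 - Phi(|z|)) = 1.000000.
Step 6: alpha = 0.05. fail to reject H0.

R = 8, z = 0.0000, p = 1.000000, fail to reject H0.


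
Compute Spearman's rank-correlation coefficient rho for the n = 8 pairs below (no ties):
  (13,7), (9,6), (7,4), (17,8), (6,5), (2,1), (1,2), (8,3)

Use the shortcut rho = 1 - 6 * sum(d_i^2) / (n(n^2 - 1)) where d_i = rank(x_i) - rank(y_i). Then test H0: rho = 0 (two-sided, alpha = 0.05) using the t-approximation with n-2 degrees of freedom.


Step 1: Rank x and y separately (midranks; no ties here).
rank(x): 13->7, 9->6, 7->4, 17->8, 6->3, 2->2, 1->1, 8->5
rank(y): 7->7, 6->6, 4->4, 8->8, 5->5, 1->1, 2->2, 3->3
Step 2: d_i = R_x(i) - R_y(i); compute d_i^2.
  (7-7)^2=0, (6-6)^2=0, (4-4)^2=0, (8-8)^2=0, (3-5)^2=4, (2-1)^2=1, (1-2)^2=1, (5-3)^2=4
sum(d^2) = 10.
Step 3: rho = 1 - 6*10 / (8*(8^2 - 1)) = 1 - 60/504 = 0.880952.
Step 4: Under H0, t = rho * sqrt((n-2)/(1-rho^2)) = 4.5601 ~ t(6).
Step 5: Two-sided p-value from the t-distribution with 6 df = 0.003850.
Step 6: alpha = 0.05. reject H0.

rho = 0.8810, p = 0.003850, reject H0 at alpha = 0.05.


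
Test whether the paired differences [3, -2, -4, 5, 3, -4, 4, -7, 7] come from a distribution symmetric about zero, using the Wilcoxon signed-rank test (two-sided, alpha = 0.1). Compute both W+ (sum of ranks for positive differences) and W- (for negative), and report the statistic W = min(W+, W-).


Step 1: Drop any zero differences (none here) and take |d_i|.
|d| = [3, 2, 4, 5, 3, 4, 4, 7, 7]
Step 2: Midrank |d_i| (ties get averaged ranks).
ranks: |3|->2.5, |2|->1, |4|->5, |5|->7, |3|->2.5, |4|->5, |4|->5, |7|->8.5, |7|->8.5
Step 3: Attach original signs; sum ranks with positive sign and with negative sign.
W+ = 2.5 + 7 + 2.5 + 5 + 8.5 = 25.5
W- = 1 + 5 + 5 + 8.5 = 19.5
(Check: W+ + W- = 45 should equal n(n+1)/2 = 45.)
Step 4: Test statistic W = min(W+, W-) = 19.5.
Step 5: Ties in |d|, so use the tie-corrected normal approximation.
        E[W] = n(n+1)/4 = 9*10/4 = 22.5.
        Tie groups: |d|=3 (t=2), |d|=4 (t=3), |d|=7 (t=2); sum(t^3 - t) = 36.
        Var[W] = n(n+1)(2n+1)/24 - sum(t^3-t)/48 = 1710/24 - 36/48 = 70.5.
        z = (W - E[W]) / sqrt(Var[W]) = (19.5 - 22.5) / 8.3964 = -0.3573.
        Two-sided p = 2*Phi(z) = 0.720871.
Step 6: alpha = 0.1. fail to reject H0.

W+ = 25.5, W- = 19.5, W = min = 19.5, p = 0.720871, fail to reject H0.


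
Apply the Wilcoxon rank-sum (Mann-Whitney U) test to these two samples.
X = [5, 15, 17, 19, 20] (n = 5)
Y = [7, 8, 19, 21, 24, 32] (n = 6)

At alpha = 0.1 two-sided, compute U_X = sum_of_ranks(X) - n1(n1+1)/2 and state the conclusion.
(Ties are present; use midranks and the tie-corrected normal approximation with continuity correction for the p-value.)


Step 1: Combine and sort all 11 observations; assign midranks.
sorted (value, group): (5,X), (7,Y), (8,Y), (15,X), (17,X), (19,X), (19,Y), (20,X), (21,Y), (24,Y), (32,Y)
ranks: 5->1, 7->2, 8->3, 15->4, 17->5, 19->6.5, 19->6.5, 20->8, 21->9, 24->10, 32->11
Step 2: Rank sum for X: R1 = 1 + 4 + 5 + 6.5 + 8 = 24.5.
Step 3: U_X = R1 - n1(n1+1)/2 = 24.5 - 5*6/2 = 24.5 - 15 = 9.5.
       U_Y = n1*n2 - U_X = 30 - 9.5 = 20.5.
Step 4: Ties are present, so use the tie-corrected normal approximation (with continuity correction) for the p-value.
Step 5: p-value = 0.360216; compare to alpha = 0.1. fail to reject H0.

U_X = 9.5, p = 0.360216, fail to reject H0 at alpha = 0.1.


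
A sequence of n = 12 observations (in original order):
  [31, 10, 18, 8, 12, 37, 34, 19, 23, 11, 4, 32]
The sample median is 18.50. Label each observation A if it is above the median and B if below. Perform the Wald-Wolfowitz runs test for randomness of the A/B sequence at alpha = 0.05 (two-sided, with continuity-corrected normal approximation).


Step 1: Compute median = 18.50; label A = above, B = below.
Labels in order: ABBBBAAAABBA  (n_A = 6, n_B = 6)
Step 2: Count runs R = 5.
Step 3: Under H0 (random ordering), E[R] = 2*n_A*n_B/(n_A+n_B) + 1 = 2*6*6/12 + 1 = 7.0000.
        Var[R] = 2*n_A*n_B*(2*n_A*n_B - n_A - n_B) / ((n_A+n_B)^2 * (n_A+n_B-1)) = 4320/1584 = 2.7273.
        SD[R] = 1.6514.
Step 4: Continuity-corrected z = (R + 0.5 - E[R]) / SD[R] = (5 + 0.5 - 7.0000) / 1.6514 = -0.9083.
Step 5: Two-sided p-value via normal approximation = 2*(1 - Phi(|z|)) = 0.363722.
Step 6: alpha = 0.05. fail to reject H0.

R = 5, z = -0.9083, p = 0.363722, fail to reject H0.


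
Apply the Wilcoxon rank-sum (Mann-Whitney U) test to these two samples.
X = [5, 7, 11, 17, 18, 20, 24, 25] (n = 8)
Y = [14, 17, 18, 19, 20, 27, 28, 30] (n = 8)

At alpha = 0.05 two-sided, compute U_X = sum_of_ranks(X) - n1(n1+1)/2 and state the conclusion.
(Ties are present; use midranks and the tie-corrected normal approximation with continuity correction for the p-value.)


Step 1: Combine and sort all 16 observations; assign midranks.
sorted (value, group): (5,X), (7,X), (11,X), (14,Y), (17,X), (17,Y), (18,X), (18,Y), (19,Y), (20,X), (20,Y), (24,X), (25,X), (27,Y), (28,Y), (30,Y)
ranks: 5->1, 7->2, 11->3, 14->4, 17->5.5, 17->5.5, 18->7.5, 18->7.5, 19->9, 20->10.5, 20->10.5, 24->12, 25->13, 27->14, 28->15, 30->16
Step 2: Rank sum for X: R1 = 1 + 2 + 3 + 5.5 + 7.5 + 10.5 + 12 + 13 = 54.5.
Step 3: U_X = R1 - n1(n1+1)/2 = 54.5 - 8*9/2 = 54.5 - 36 = 18.5.
       U_Y = n1*n2 - U_X = 64 - 18.5 = 45.5.
Step 4: Ties are present, so use the tie-corrected normal approximation (with continuity correction) for the p-value.
Step 5: p-value = 0.171220; compare to alpha = 0.05. fail to reject H0.

U_X = 18.5, p = 0.171220, fail to reject H0 at alpha = 0.05.


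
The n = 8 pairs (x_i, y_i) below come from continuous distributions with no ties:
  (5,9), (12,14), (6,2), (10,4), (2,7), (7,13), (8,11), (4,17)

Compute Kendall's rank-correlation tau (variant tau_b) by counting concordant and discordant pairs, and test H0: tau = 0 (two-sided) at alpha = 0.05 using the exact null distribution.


Step 1: Enumerate the 28 unordered pairs (i,j) with i<j and classify each by sign(x_j-x_i) * sign(y_j-y_i).
  (1,2):dx=+7,dy=+5->C; (1,3):dx=+1,dy=-7->D; (1,4):dx=+5,dy=-5->D; (1,5):dx=-3,dy=-2->C
  (1,6):dx=+2,dy=+4->C; (1,7):dx=+3,dy=+2->C; (1,8):dx=-1,dy=+8->D; (2,3):dx=-6,dy=-12->C
  (2,4):dx=-2,dy=-10->C; (2,5):dx=-10,dy=-7->C; (2,6):dx=-5,dy=-1->C; (2,7):dx=-4,dy=-3->C
  (2,8):dx=-8,dy=+3->D; (3,4):dx=+4,dy=+2->C; (3,5):dx=-4,dy=+5->D; (3,6):dx=+1,dy=+11->C
  (3,7):dx=+2,dy=+9->C; (3,8):dx=-2,dy=+15->D; (4,5):dx=-8,dy=+3->D; (4,6):dx=-3,dy=+9->D
  (4,7):dx=-2,dy=+7->D; (4,8):dx=-6,dy=+13->D; (5,6):dx=+5,dy=+6->C; (5,7):dx=+6,dy=+4->C
  (5,8):dx=+2,dy=+10->C; (6,7):dx=+1,dy=-2->D; (6,8):dx=-3,dy=+4->D; (7,8):dx=-4,dy=+6->D
Step 2: C = 15, D = 13, total pairs = 28.
Step 3: tau = (C - D)/(n(n-1)/2) = (15 - 13)/28 = 0.071429.
Step 4: Exact two-sided p-value (enumerate n! = 40320 permutations of y under H0): p = 0.904861.
Step 5: alpha = 0.05. fail to reject H0.

tau_b = 0.0714 (C=15, D=13), p = 0.904861, fail to reject H0.


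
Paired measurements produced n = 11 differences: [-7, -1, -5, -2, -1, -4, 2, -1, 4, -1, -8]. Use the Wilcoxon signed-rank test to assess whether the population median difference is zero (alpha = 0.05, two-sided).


Step 1: Drop any zero differences (none here) and take |d_i|.
|d| = [7, 1, 5, 2, 1, 4, 2, 1, 4, 1, 8]
Step 2: Midrank |d_i| (ties get averaged ranks).
ranks: |7|->10, |1|->2.5, |5|->9, |2|->5.5, |1|->2.5, |4|->7.5, |2|->5.5, |1|->2.5, |4|->7.5, |1|->2.5, |8|->11
Step 3: Attach original signs; sum ranks with positive sign and with negative sign.
W+ = 5.5 + 7.5 = 13
W- = 10 + 2.5 + 9 + 5.5 + 2.5 + 7.5 + 2.5 + 2.5 + 11 = 53
(Check: W+ + W- = 66 should equal n(n+1)/2 = 66.)
Step 4: Test statistic W = min(W+, W-) = 13.
Step 5: Ties in |d|, so use the tie-corrected normal approximation.
        E[W] = n(n+1)/4 = 11*12/4 = 33.
        Tie groups: |d|=1 (t=4), |d|=2 (t=2), |d|=4 (t=2); sum(t^3 - t) = 72.
        Var[W] = n(n+1)(2n+1)/24 - sum(t^3-t)/48 = 3036/24 - 72/48 = 125.
        z = (W - E[W]) / sqrt(Var[W]) = (13 - 33) / 11.1803 = -1.7889.
        Two-sided p = 2*Phi(z) = 0.073638.
Step 6: alpha = 0.05. fail to reject H0.

W+ = 13, W- = 53, W = min = 13, p = 0.073638, fail to reject H0.


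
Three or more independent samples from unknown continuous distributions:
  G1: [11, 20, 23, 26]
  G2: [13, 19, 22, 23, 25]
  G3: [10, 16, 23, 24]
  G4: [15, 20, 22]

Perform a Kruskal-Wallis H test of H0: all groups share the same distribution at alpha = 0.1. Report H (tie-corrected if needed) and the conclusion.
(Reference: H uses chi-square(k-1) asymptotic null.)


Step 1: Combine all N = 16 observations and assign midranks.
sorted (value, group, rank): (10,G3,1), (11,G1,2), (13,G2,3), (15,G4,4), (16,G3,5), (19,G2,6), (20,G1,7.5), (20,G4,7.5), (22,G2,9.5), (22,G4,9.5), (23,G1,12), (23,G2,12), (23,G3,12), (24,G3,14), (25,G2,15), (26,G1,16)
Step 2: Sum ranks within each group.
R_1 = 37.5 (n_1 = 4)
R_2 = 45.5 (n_2 = 5)
R_3 = 32 (n_3 = 4)
R_4 = 21 (n_4 = 3)
Step 3: H = 12/(N(N+1)) * sum(R_i^2/n_i) - 3(N+1)
     = 12/(16*17) * (37.5^2/4 + 45.5^2/5 + 32^2/4 + 21^2/3) - 3*17
     = 0.044118 * 1168.61 - 51
     = 0.556434.
Step 4: Ties present; correction factor C = 1 - 36/(16^3 - 16) = 0.991176. Corrected H = 0.556434 / 0.991176 = 0.561387.
Step 5: Under H0, H ~ chi^2(3); p-value = 0.905212.
Step 6: alpha = 0.1. fail to reject H0.

H = 0.5614, df = 3, p = 0.905212, fail to reject H0.


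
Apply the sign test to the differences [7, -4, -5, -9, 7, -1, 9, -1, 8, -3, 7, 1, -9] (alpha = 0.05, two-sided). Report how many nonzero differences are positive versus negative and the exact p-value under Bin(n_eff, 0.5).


Step 1: Discard zero differences. Original n = 13; n_eff = number of nonzero differences = 13.
Nonzero differences (with sign): +7, -4, -5, -9, +7, -1, +9, -1, +8, -3, +7, +1, -9
Step 2: Count signs: positive = 6, negative = 7.
Step 3: Under H0: P(positive) = 0.5, so the number of positives S ~ Bin(13, 0.5).
Step 4: Two-sided exact p-value = sum of Bin(13,0.5) probabilities at or below the observed probability = 1.000000.
Step 5: alpha = 0.05. fail to reject H0.

n_eff = 13, pos = 6, neg = 7, p = 1.000000, fail to reject H0.


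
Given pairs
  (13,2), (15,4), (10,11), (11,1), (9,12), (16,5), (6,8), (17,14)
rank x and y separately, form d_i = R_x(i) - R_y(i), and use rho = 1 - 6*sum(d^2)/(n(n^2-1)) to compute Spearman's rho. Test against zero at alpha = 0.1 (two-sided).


Step 1: Rank x and y separately (midranks; no ties here).
rank(x): 13->5, 15->6, 10->3, 11->4, 9->2, 16->7, 6->1, 17->8
rank(y): 2->2, 4->3, 11->6, 1->1, 12->7, 5->4, 8->5, 14->8
Step 2: d_i = R_x(i) - R_y(i); compute d_i^2.
  (5-2)^2=9, (6-3)^2=9, (3-6)^2=9, (4-1)^2=9, (2-7)^2=25, (7-4)^2=9, (1-5)^2=16, (8-8)^2=0
sum(d^2) = 86.
Step 3: rho = 1 - 6*86 / (8*(8^2 - 1)) = 1 - 516/504 = -0.023810.
Step 4: Under H0, t = rho * sqrt((n-2)/(1-rho^2)) = -0.0583 ~ t(6).
Step 5: Two-sided p-value from the t-distribution with 6 df = 0.955374.
Step 6: alpha = 0.1. fail to reject H0.

rho = -0.0238, p = 0.955374, fail to reject H0 at alpha = 0.1.


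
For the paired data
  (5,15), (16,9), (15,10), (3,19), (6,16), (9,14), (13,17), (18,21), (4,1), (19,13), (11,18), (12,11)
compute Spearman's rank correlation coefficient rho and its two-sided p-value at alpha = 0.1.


Step 1: Rank x and y separately (midranks; no ties here).
rank(x): 5->3, 16->10, 15->9, 3->1, 6->4, 9->5, 13->8, 18->11, 4->2, 19->12, 11->6, 12->7
rank(y): 15->7, 9->2, 10->3, 19->11, 16->8, 14->6, 17->9, 21->12, 1->1, 13->5, 18->10, 11->4
Step 2: d_i = R_x(i) - R_y(i); compute d_i^2.
  (3-7)^2=16, (10-2)^2=64, (9-3)^2=36, (1-11)^2=100, (4-8)^2=16, (5-6)^2=1, (8-9)^2=1, (11-12)^2=1, (2-1)^2=1, (12-5)^2=49, (6-10)^2=16, (7-4)^2=9
sum(d^2) = 310.
Step 3: rho = 1 - 6*310 / (12*(12^2 - 1)) = 1 - 1860/1716 = -0.083916.
Step 4: Under H0, t = rho * sqrt((n-2)/(1-rho^2)) = -0.2663 ~ t(10).
Step 5: Two-sided p-value from the t-distribution with 10 df = 0.795415.
Step 6: alpha = 0.1. fail to reject H0.

rho = -0.0839, p = 0.795415, fail to reject H0 at alpha = 0.1.


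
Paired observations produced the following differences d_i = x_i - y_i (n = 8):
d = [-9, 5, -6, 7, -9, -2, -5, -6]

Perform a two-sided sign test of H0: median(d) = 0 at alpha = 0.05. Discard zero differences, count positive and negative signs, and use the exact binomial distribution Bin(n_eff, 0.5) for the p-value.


Step 1: Discard zero differences. Original n = 8; n_eff = number of nonzero differences = 8.
Nonzero differences (with sign): -9, +5, -6, +7, -9, -2, -5, -6
Step 2: Count signs: positive = 2, negative = 6.
Step 3: Under H0: P(positive) = 0.5, so the number of positives S ~ Bin(8, 0.5).
Step 4: Two-sided exact p-value = sum of Bin(8,0.5) probabilities at or below the observed probability = 0.289062.
Step 5: alpha = 0.05. fail to reject H0.

n_eff = 8, pos = 2, neg = 6, p = 0.289062, fail to reject H0.


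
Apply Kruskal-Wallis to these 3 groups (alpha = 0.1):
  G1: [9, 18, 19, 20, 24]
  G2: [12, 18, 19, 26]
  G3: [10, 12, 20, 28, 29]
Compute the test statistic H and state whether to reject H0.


Step 1: Combine all N = 14 observations and assign midranks.
sorted (value, group, rank): (9,G1,1), (10,G3,2), (12,G2,3.5), (12,G3,3.5), (18,G1,5.5), (18,G2,5.5), (19,G1,7.5), (19,G2,7.5), (20,G1,9.5), (20,G3,9.5), (24,G1,11), (26,G2,12), (28,G3,13), (29,G3,14)
Step 2: Sum ranks within each group.
R_1 = 34.5 (n_1 = 5)
R_2 = 28.5 (n_2 = 4)
R_3 = 42 (n_3 = 5)
Step 3: H = 12/(N(N+1)) * sum(R_i^2/n_i) - 3(N+1)
     = 12/(14*15) * (34.5^2/5 + 28.5^2/4 + 42^2/5) - 3*15
     = 0.057143 * 793.913 - 45
     = 0.366429.
Step 4: Ties present; correction factor C = 1 - 24/(14^3 - 14) = 0.991209. Corrected H = 0.366429 / 0.991209 = 0.369678.
Step 5: Under H0, H ~ chi^2(2); p-value = 0.831238.
Step 6: alpha = 0.1. fail to reject H0.

H = 0.3697, df = 2, p = 0.831238, fail to reject H0.


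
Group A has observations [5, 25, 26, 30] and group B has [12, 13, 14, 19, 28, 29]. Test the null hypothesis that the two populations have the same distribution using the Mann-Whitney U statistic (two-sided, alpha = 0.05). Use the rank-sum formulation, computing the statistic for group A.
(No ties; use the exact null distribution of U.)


Step 1: Combine and sort all 10 observations; assign midranks.
sorted (value, group): (5,X), (12,Y), (13,Y), (14,Y), (19,Y), (25,X), (26,X), (28,Y), (29,Y), (30,X)
ranks: 5->1, 12->2, 13->3, 14->4, 19->5, 25->6, 26->7, 28->8, 29->9, 30->10
Step 2: Rank sum for X: R1 = 1 + 6 + 7 + 10 = 24.
Step 3: U_X = R1 - n1(n1+1)/2 = 24 - 4*5/2 = 24 - 10 = 14.
       U_Y = n1*n2 - U_X = 24 - 14 = 10.
Step 4: No ties, so the exact null distribution of U (based on enumerating the C(10,4) = 210 equally likely rank assignments) gives the two-sided p-value.
Step 5: p-value = 0.761905; compare to alpha = 0.05. fail to reject H0.

U_X = 14, p = 0.761905, fail to reject H0 at alpha = 0.05.


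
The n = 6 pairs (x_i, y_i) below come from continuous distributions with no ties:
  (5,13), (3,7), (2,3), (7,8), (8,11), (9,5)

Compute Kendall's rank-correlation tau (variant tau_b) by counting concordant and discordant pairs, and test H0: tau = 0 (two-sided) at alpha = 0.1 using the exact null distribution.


Step 1: Enumerate the 15 unordered pairs (i,j) with i<j and classify each by sign(x_j-x_i) * sign(y_j-y_i).
  (1,2):dx=-2,dy=-6->C; (1,3):dx=-3,dy=-10->C; (1,4):dx=+2,dy=-5->D; (1,5):dx=+3,dy=-2->D
  (1,6):dx=+4,dy=-8->D; (2,3):dx=-1,dy=-4->C; (2,4):dx=+4,dy=+1->C; (2,5):dx=+5,dy=+4->C
  (2,6):dx=+6,dy=-2->D; (3,4):dx=+5,dy=+5->C; (3,5):dx=+6,dy=+8->C; (3,6):dx=+7,dy=+2->C
  (4,5):dx=+1,dy=+3->C; (4,6):dx=+2,dy=-3->D; (5,6):dx=+1,dy=-6->D
Step 2: C = 9, D = 6, total pairs = 15.
Step 3: tau = (C - D)/(n(n-1)/2) = (9 - 6)/15 = 0.200000.
Step 4: Exact two-sided p-value (enumerate n! = 720 permutations of y under H0): p = 0.719444.
Step 5: alpha = 0.1. fail to reject H0.

tau_b = 0.2000 (C=9, D=6), p = 0.719444, fail to reject H0.


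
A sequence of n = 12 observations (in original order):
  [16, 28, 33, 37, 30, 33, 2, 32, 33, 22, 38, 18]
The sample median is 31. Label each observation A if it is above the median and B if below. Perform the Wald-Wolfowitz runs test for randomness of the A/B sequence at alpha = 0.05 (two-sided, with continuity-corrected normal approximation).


Step 1: Compute median = 31; label A = above, B = below.
Labels in order: BBAABABAABAB  (n_A = 6, n_B = 6)
Step 2: Count runs R = 9.
Step 3: Under H0 (random ordering), E[R] = 2*n_A*n_B/(n_A+n_B) + 1 = 2*6*6/12 + 1 = 7.0000.
        Var[R] = 2*n_A*n_B*(2*n_A*n_B - n_A - n_B) / ((n_A+n_B)^2 * (n_A+n_B-1)) = 4320/1584 = 2.7273.
        SD[R] = 1.6514.
Step 4: Continuity-corrected z = (R - 0.5 - E[R]) / SD[R] = (9 - 0.5 - 7.0000) / 1.6514 = 0.9083.
Step 5: Two-sided p-value via normal approximation = 2*(1 - Phi(|z|)) = 0.363722.
Step 6: alpha = 0.05. fail to reject H0.

R = 9, z = 0.9083, p = 0.363722, fail to reject H0.


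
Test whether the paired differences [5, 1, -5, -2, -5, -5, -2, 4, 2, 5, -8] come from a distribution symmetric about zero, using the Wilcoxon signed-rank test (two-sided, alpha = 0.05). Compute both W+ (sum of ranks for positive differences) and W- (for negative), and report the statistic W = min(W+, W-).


Step 1: Drop any zero differences (none here) and take |d_i|.
|d| = [5, 1, 5, 2, 5, 5, 2, 4, 2, 5, 8]
Step 2: Midrank |d_i| (ties get averaged ranks).
ranks: |5|->8, |1|->1, |5|->8, |2|->3, |5|->8, |5|->8, |2|->3, |4|->5, |2|->3, |5|->8, |8|->11
Step 3: Attach original signs; sum ranks with positive sign and with negative sign.
W+ = 8 + 1 + 5 + 3 + 8 = 25
W- = 8 + 3 + 8 + 8 + 3 + 11 = 41
(Check: W+ + W- = 66 should equal n(n+1)/2 = 66.)
Step 4: Test statistic W = min(W+, W-) = 25.
Step 5: Ties in |d|, so use the tie-corrected normal approximation.
        E[W] = n(n+1)/4 = 11*12/4 = 33.
        Tie groups: |d|=2 (t=3), |d|=5 (t=5); sum(t^3 - t) = 144.
        Var[W] = n(n+1)(2n+1)/24 - sum(t^3-t)/48 = 3036/24 - 144/48 = 123.5.
        z = (W - E[W]) / sqrt(Var[W]) = (25 - 33) / 11.1131 = -0.7199.
        Two-sided p = 2*Phi(z) = 0.471603.
Step 6: alpha = 0.05. fail to reject H0.

W+ = 25, W- = 41, W = min = 25, p = 0.471603, fail to reject H0.


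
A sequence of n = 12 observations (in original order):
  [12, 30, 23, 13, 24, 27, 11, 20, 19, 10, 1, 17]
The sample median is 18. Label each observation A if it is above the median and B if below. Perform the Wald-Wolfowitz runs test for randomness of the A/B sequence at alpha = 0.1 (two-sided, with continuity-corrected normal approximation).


Step 1: Compute median = 18; label A = above, B = below.
Labels in order: BAABAABAABBB  (n_A = 6, n_B = 6)
Step 2: Count runs R = 7.
Step 3: Under H0 (random ordering), E[R] = 2*n_A*n_B/(n_A+n_B) + 1 = 2*6*6/12 + 1 = 7.0000.
        Var[R] = 2*n_A*n_B*(2*n_A*n_B - n_A - n_B) / ((n_A+n_B)^2 * (n_A+n_B-1)) = 4320/1584 = 2.7273.
        SD[R] = 1.6514.
Step 4: R = E[R], so z = 0 with no continuity correction.
Step 5: Two-sided p-value via normal approximation = 2*(1 - Phi(|z|)) = 1.000000.
Step 6: alpha = 0.1. fail to reject H0.

R = 7, z = 0.0000, p = 1.000000, fail to reject H0.


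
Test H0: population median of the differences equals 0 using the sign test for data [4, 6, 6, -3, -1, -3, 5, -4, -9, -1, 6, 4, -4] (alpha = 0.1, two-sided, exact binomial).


Step 1: Discard zero differences. Original n = 13; n_eff = number of nonzero differences = 13.
Nonzero differences (with sign): +4, +6, +6, -3, -1, -3, +5, -4, -9, -1, +6, +4, -4
Step 2: Count signs: positive = 6, negative = 7.
Step 3: Under H0: P(positive) = 0.5, so the number of positives S ~ Bin(13, 0.5).
Step 4: Two-sided exact p-value = sum of Bin(13,0.5) probabilities at or below the observed probability = 1.000000.
Step 5: alpha = 0.1. fail to reject H0.

n_eff = 13, pos = 6, neg = 7, p = 1.000000, fail to reject H0.


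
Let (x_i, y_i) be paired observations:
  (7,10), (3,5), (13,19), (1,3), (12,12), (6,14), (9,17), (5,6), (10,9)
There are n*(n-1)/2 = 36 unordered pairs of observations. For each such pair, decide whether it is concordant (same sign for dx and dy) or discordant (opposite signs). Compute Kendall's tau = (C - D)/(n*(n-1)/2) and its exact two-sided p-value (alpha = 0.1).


Step 1: Enumerate the 36 unordered pairs (i,j) with i<j and classify each by sign(x_j-x_i) * sign(y_j-y_i).
  (1,2):dx=-4,dy=-5->C; (1,3):dx=+6,dy=+9->C; (1,4):dx=-6,dy=-7->C; (1,5):dx=+5,dy=+2->C
  (1,6):dx=-1,dy=+4->D; (1,7):dx=+2,dy=+7->C; (1,8):dx=-2,dy=-4->C; (1,9):dx=+3,dy=-1->D
  (2,3):dx=+10,dy=+14->C; (2,4):dx=-2,dy=-2->C; (2,5):dx=+9,dy=+7->C; (2,6):dx=+3,dy=+9->C
  (2,7):dx=+6,dy=+12->C; (2,8):dx=+2,dy=+1->C; (2,9):dx=+7,dy=+4->C; (3,4):dx=-12,dy=-16->C
  (3,5):dx=-1,dy=-7->C; (3,6):dx=-7,dy=-5->C; (3,7):dx=-4,dy=-2->C; (3,8):dx=-8,dy=-13->C
  (3,9):dx=-3,dy=-10->C; (4,5):dx=+11,dy=+9->C; (4,6):dx=+5,dy=+11->C; (4,7):dx=+8,dy=+14->C
  (4,8):dx=+4,dy=+3->C; (4,9):dx=+9,dy=+6->C; (5,6):dx=-6,dy=+2->D; (5,7):dx=-3,dy=+5->D
  (5,8):dx=-7,dy=-6->C; (5,9):dx=-2,dy=-3->C; (6,7):dx=+3,dy=+3->C; (6,8):dx=-1,dy=-8->C
  (6,9):dx=+4,dy=-5->D; (7,8):dx=-4,dy=-11->C; (7,9):dx=+1,dy=-8->D; (8,9):dx=+5,dy=+3->C
Step 2: C = 30, D = 6, total pairs = 36.
Step 3: tau = (C - D)/(n(n-1)/2) = (30 - 6)/36 = 0.666667.
Step 4: Exact two-sided p-value (enumerate n! = 362880 permutations of y under H0): p = 0.012665.
Step 5: alpha = 0.1. reject H0.

tau_b = 0.6667 (C=30, D=6), p = 0.012665, reject H0.


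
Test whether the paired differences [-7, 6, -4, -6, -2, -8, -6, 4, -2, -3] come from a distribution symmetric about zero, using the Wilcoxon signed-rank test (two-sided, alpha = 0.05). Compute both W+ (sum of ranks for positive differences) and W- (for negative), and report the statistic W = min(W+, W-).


Step 1: Drop any zero differences (none here) and take |d_i|.
|d| = [7, 6, 4, 6, 2, 8, 6, 4, 2, 3]
Step 2: Midrank |d_i| (ties get averaged ranks).
ranks: |7|->9, |6|->7, |4|->4.5, |6|->7, |2|->1.5, |8|->10, |6|->7, |4|->4.5, |2|->1.5, |3|->3
Step 3: Attach original signs; sum ranks with positive sign and with negative sign.
W+ = 7 + 4.5 = 11.5
W- = 9 + 4.5 + 7 + 1.5 + 10 + 7 + 1.5 + 3 = 43.5
(Check: W+ + W- = 55 should equal n(n+1)/2 = 55.)
Step 4: Test statistic W = min(W+, W-) = 11.5.
Step 5: Ties in |d|, so use the tie-corrected normal approximation.
        E[W] = n(n+1)/4 = 10*11/4 = 27.5.
        Tie groups: |d|=2 (t=2), |d|=4 (t=2), |d|=6 (t=3); sum(t^3 - t) = 36.
        Var[W] = n(n+1)(2n+1)/24 - sum(t^3-t)/48 = 2310/24 - 36/48 = 95.5.
        z = (W - E[W]) / sqrt(Var[W]) = (11.5 - 27.5) / 9.7724 = -1.6373.
        Two-sided p = 2*Phi(z) = 0.101576.
Step 6: alpha = 0.05. fail to reject H0.

W+ = 11.5, W- = 43.5, W = min = 11.5, p = 0.101576, fail to reject H0.


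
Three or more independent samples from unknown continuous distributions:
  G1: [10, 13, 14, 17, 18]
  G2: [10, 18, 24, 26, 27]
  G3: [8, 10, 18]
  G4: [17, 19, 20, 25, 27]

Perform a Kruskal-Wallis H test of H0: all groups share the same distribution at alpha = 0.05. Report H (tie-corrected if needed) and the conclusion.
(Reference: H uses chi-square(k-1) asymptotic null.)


Step 1: Combine all N = 18 observations and assign midranks.
sorted (value, group, rank): (8,G3,1), (10,G1,3), (10,G2,3), (10,G3,3), (13,G1,5), (14,G1,6), (17,G1,7.5), (17,G4,7.5), (18,G1,10), (18,G2,10), (18,G3,10), (19,G4,12), (20,G4,13), (24,G2,14), (25,G4,15), (26,G2,16), (27,G2,17.5), (27,G4,17.5)
Step 2: Sum ranks within each group.
R_1 = 31.5 (n_1 = 5)
R_2 = 60.5 (n_2 = 5)
R_3 = 14 (n_3 = 3)
R_4 = 65 (n_4 = 5)
Step 3: H = 12/(N(N+1)) * sum(R_i^2/n_i) - 3(N+1)
     = 12/(18*19) * (31.5^2/5 + 60.5^2/5 + 14^2/3 + 65^2/5) - 3*19
     = 0.035088 * 1840.83 - 57
     = 7.590643.
Step 4: Ties present; correction factor C = 1 - 60/(18^3 - 18) = 0.989680. Corrected H = 7.590643 / 0.989680 = 7.669795.
Step 5: Under H0, H ~ chi^2(3); p-value = 0.053353.
Step 6: alpha = 0.05. fail to reject H0.

H = 7.6698, df = 3, p = 0.053353, fail to reject H0.


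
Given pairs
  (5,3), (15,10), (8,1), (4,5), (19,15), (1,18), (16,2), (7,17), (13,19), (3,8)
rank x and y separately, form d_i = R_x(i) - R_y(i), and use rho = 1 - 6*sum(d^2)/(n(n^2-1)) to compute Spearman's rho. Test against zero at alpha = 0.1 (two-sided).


Step 1: Rank x and y separately (midranks; no ties here).
rank(x): 5->4, 15->8, 8->6, 4->3, 19->10, 1->1, 16->9, 7->5, 13->7, 3->2
rank(y): 3->3, 10->6, 1->1, 5->4, 15->7, 18->9, 2->2, 17->8, 19->10, 8->5
Step 2: d_i = R_x(i) - R_y(i); compute d_i^2.
  (4-3)^2=1, (8-6)^2=4, (6-1)^2=25, (3-4)^2=1, (10-7)^2=9, (1-9)^2=64, (9-2)^2=49, (5-8)^2=9, (7-10)^2=9, (2-5)^2=9
sum(d^2) = 180.
Step 3: rho = 1 - 6*180 / (10*(10^2 - 1)) = 1 - 1080/990 = -0.090909.
Step 4: Under H0, t = rho * sqrt((n-2)/(1-rho^2)) = -0.2582 ~ t(8).
Step 5: Two-sided p-value from the t-distribution with 8 df = 0.802772.
Step 6: alpha = 0.1. fail to reject H0.

rho = -0.0909, p = 0.802772, fail to reject H0 at alpha = 0.1.


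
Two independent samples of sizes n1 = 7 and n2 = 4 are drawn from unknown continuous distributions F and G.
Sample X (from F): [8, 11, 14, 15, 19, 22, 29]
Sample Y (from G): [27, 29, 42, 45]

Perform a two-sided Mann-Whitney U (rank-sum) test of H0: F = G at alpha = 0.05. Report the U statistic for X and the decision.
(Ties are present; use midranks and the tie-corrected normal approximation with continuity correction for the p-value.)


Step 1: Combine and sort all 11 observations; assign midranks.
sorted (value, group): (8,X), (11,X), (14,X), (15,X), (19,X), (22,X), (27,Y), (29,X), (29,Y), (42,Y), (45,Y)
ranks: 8->1, 11->2, 14->3, 15->4, 19->5, 22->6, 27->7, 29->8.5, 29->8.5, 42->10, 45->11
Step 2: Rank sum for X: R1 = 1 + 2 + 3 + 4 + 5 + 6 + 8.5 = 29.5.
Step 3: U_X = R1 - n1(n1+1)/2 = 29.5 - 7*8/2 = 29.5 - 28 = 1.5.
       U_Y = n1*n2 - U_X = 28 - 1.5 = 26.5.
Step 4: Ties are present, so use the tie-corrected normal approximation (with continuity correction) for the p-value.
Step 5: p-value = 0.023029; compare to alpha = 0.05. reject H0.

U_X = 1.5, p = 0.023029, reject H0 at alpha = 0.05.
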